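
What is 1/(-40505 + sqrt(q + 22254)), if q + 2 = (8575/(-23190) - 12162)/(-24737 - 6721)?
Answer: -5909768773020/239371937478922621 - 42*sqrt(268535508674790569)/239371937478922621 ≈ -2.4780e-5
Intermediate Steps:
q = -235395337/145902204 (q = -2 + (8575/(-23190) - 12162)/(-24737 - 6721) = -2 + (8575*(-1/23190) - 12162)/(-31458) = -2 + (-1715/4638 - 12162)*(-1/31458) = -2 - 56409071/4638*(-1/31458) = -2 + 56409071/145902204 = -235395337/145902204 ≈ -1.6134)
1/(-40505 + sqrt(q + 22254)) = 1/(-40505 + sqrt(-235395337/145902204 + 22254)) = 1/(-40505 + sqrt(3246672252479/145902204)) = 1/(-40505 + sqrt(268535508674790569)/3473862)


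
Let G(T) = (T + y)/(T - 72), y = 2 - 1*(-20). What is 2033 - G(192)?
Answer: 121873/60 ≈ 2031.2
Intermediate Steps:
y = 22 (y = 2 + 20 = 22)
G(T) = (22 + T)/(-72 + T) (G(T) = (T + 22)/(T - 72) = (22 + T)/(-72 + T))
2033 - G(192) = 2033 - (22 + 192)/(-72 + 192) = 2033 - 214/120 = 2033 - 1*107/60 = 2033 - 107/60 = 121873/60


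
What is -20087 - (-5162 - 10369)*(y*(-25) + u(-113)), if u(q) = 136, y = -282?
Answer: 111585679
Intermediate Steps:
-20087 - (-5162 - 10369)*(y*(-25) + u(-113)) = -20087 - (-5162 - 10369)*(-282*(-25) + 136) = -20087 - (-15531)*(7050 + 136) = -20087 - (-15531)*7186 = -20087 - 1*(-111605766) = -20087 + 111605766 = 111585679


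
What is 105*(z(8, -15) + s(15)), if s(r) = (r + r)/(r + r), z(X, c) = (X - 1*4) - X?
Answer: -315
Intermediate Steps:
z(X, c) = -4 (z(X, c) = (X - 4) - X = (-4 + X) - X = -4)
s(r) = 1 (s(r) = (2*r)/((2*r)) = (2*r)*(1/(2*r)) = 1)
105*(z(8, -15) + s(15)) = 105*(-4 + 1) = 105*(-3) = -315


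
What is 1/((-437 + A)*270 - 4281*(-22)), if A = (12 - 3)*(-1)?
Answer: -1/26238 ≈ -3.8113e-5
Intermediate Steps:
A = -9 (A = 9*(-1) = -9)
1/((-437 + A)*270 - 4281*(-22)) = 1/((-437 - 9)*270 - 4281*(-22)) = 1/(-446*270 + 94182) = 1/(-120420 + 94182) = 1/(-26238) = -1/26238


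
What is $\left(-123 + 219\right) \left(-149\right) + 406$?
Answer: $-13898$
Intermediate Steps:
$\left(-123 + 219\right) \left(-149\right) + 406 = 96 \left(-149\right) + 406 = -14304 + 406 = -13898$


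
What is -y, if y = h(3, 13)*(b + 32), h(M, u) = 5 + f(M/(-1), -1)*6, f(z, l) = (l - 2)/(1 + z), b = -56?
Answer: 336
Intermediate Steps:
f(z, l) = (-2 + l)/(1 + z)
h(M, u) = 5 - 18/(1 - M) (h(M, u) = 5 + ((-2 - 1)/(1 + M/(-1)))*6 = 5 + (-3/(1 + M*(-1)))*6 = 5 + (-3/(1 - M))*6 = 5 - 3/(1 - M)*6 = 5 - 18/(1 - M))
y = -336 (y = ((13 + 5*3)/(-1 + 3))*(-56 + 32) = ((13 + 15)/2)*(-24) = ((½)*28)*(-24) = 14*(-24) = -336)
-y = -1*(-336) = 336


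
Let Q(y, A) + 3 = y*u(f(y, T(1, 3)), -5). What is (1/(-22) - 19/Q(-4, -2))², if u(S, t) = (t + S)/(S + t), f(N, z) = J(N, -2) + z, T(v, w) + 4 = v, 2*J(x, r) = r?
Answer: 168921/23716 ≈ 7.1227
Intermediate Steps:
J(x, r) = r/2
T(v, w) = -4 + v
f(N, z) = -1 + z (f(N, z) = (½)*(-2) + z = -1 + z)
u(S, t) = 1 (u(S, t) = (S + t)/(S + t) = 1)
Q(y, A) = -3 + y (Q(y, A) = -3 + y*1 = -3 + y)
(1/(-22) - 19/Q(-4, -2))² = (1/(-22) - 19/(-3 - 4))² = (1*(-1/22) - 19/(-7))² = (-1/22 - 19*(-⅐))² = (-1/22 + 19/7)² = (411/154)² = 168921/23716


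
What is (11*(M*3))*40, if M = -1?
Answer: -1320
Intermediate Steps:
(11*(M*3))*40 = (11*(-1*3))*40 = (11*(-3))*40 = -33*40 = -1320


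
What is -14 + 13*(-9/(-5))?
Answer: 47/5 ≈ 9.4000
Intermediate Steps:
-14 + 13*(-9/(-5)) = -14 + 13*(-9*(-⅕)) = -14 + 13*(9/5) = -14 + 117/5 = 47/5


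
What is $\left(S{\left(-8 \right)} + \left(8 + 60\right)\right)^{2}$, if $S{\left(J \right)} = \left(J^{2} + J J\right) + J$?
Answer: $35344$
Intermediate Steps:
$S{\left(J \right)} = J + 2 J^{2}$ ($S{\left(J \right)} = \left(J^{2} + J^{2}\right) + J = 2 J^{2} + J = J + 2 J^{2}$)
$\left(S{\left(-8 \right)} + \left(8 + 60\right)\right)^{2} = \left(- 8 \left(1 + 2 \left(-8\right)\right) + \left(8 + 60\right)\right)^{2} = \left(- 8 \left(1 - 16\right) + 68\right)^{2} = \left(\left(-8\right) \left(-15\right) + 68\right)^{2} = \left(120 + 68\right)^{2} = 188^{2} = 35344$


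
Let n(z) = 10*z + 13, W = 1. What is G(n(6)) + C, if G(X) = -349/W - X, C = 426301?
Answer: 425879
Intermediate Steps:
n(z) = 13 + 10*z
G(X) = -349 - X (G(X) = -349/1 - X = -349*1 - X = -349 - X)
G(n(6)) + C = (-349 - (13 + 10*6)) + 426301 = (-349 - (13 + 60)) + 426301 = (-349 - 1*73) + 426301 = (-349 - 73) + 426301 = -422 + 426301 = 425879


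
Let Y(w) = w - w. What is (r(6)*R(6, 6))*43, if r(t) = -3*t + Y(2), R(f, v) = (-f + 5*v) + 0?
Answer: -18576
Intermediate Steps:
Y(w) = 0
R(f, v) = -f + 5*v
r(t) = -3*t (r(t) = -3*t + 0 = -3*t)
(r(6)*R(6, 6))*43 = ((-3*6)*(-1*6 + 5*6))*43 = -18*(-6 + 30)*43 = -18*24*43 = -432*43 = -18576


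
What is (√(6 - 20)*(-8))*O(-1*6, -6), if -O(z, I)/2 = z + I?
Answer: -192*I*√14 ≈ -718.4*I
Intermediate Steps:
O(z, I) = -2*I - 2*z (O(z, I) = -2*(z + I) = -2*(I + z) = -2*I - 2*z)
(√(6 - 20)*(-8))*O(-1*6, -6) = (√(6 - 20)*(-8))*(-2*(-6) - (-2)*6) = (√(-14)*(-8))*(12 - 2*(-6)) = ((I*√14)*(-8))*(12 + 12) = -8*I*√14*24 = -192*I*√14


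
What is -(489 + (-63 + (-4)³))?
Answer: -362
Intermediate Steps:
-(489 + (-63 + (-4)³)) = -(489 + (-63 - 64)) = -(489 - 127) = -1*362 = -362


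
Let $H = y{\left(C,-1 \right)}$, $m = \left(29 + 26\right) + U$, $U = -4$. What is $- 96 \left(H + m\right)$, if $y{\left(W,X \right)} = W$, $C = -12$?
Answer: $-3744$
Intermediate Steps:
$m = 51$ ($m = \left(29 + 26\right) - 4 = 55 - 4 = 51$)
$H = -12$
$- 96 \left(H + m\right) = - 96 \left(-12 + 51\right) = \left(-96\right) 39 = -3744$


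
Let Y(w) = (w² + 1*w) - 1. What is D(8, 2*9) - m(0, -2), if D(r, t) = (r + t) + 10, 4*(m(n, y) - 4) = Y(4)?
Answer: 109/4 ≈ 27.250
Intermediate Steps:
Y(w) = -1 + w + w² (Y(w) = (w² + w) - 1 = (w + w²) - 1 = -1 + w + w²)
m(n, y) = 35/4 (m(n, y) = 4 + (-1 + 4 + 4²)/4 = 4 + (-1 + 4 + 16)/4 = 4 + (¼)*19 = 4 + 19/4 = 35/4)
D(r, t) = 10 + r + t
D(8, 2*9) - m(0, -2) = (10 + 8 + 2*9) - 1*35/4 = (10 + 8 + 18) - 35/4 = 36 - 35/4 = 109/4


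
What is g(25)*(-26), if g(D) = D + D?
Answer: -1300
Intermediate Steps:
g(D) = 2*D
g(25)*(-26) = (2*25)*(-26) = 50*(-26) = -1300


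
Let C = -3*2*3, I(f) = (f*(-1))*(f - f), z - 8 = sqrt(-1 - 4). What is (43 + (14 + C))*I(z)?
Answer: 0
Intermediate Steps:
z = 8 + I*sqrt(5) (z = 8 + sqrt(-1 - 4) = 8 + sqrt(-5) = 8 + I*sqrt(5) ≈ 8.0 + 2.2361*I)
I(f) = 0 (I(f) = -f*0 = 0)
C = -18 (C = -6*3 = -18)
(43 + (14 + C))*I(z) = (43 + (14 - 18))*0 = (43 - 4)*0 = 39*0 = 0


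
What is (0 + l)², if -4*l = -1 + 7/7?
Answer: 0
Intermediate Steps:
l = 0 (l = -(-1 + 7/7)/4 = -(-1 + 7*(⅐))/4 = -(-1 + 1)/4 = -¼*0 = 0)
(0 + l)² = (0 + 0)² = 0² = 0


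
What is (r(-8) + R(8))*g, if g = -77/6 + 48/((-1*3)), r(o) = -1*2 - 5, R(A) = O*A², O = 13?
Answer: -47575/2 ≈ -23788.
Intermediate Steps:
R(A) = 13*A²
r(o) = -7 (r(o) = -2 - 5 = -7)
g = -173/6 (g = -77*⅙ + 48/(-3) = -77/6 + 48*(-⅓) = -77/6 - 16 = -173/6 ≈ -28.833)
(r(-8) + R(8))*g = (-7 + 13*8²)*(-173/6) = (-7 + 13*64)*(-173/6) = (-7 + 832)*(-173/6) = 825*(-173/6) = -47575/2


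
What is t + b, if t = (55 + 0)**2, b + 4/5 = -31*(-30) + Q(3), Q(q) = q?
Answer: 19786/5 ≈ 3957.2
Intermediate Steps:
b = 4661/5 (b = -4/5 + (-31*(-30) + 3) = -4/5 + (930 + 3) = -4/5 + 933 = 4661/5 ≈ 932.20)
t = 3025 (t = 55**2 = 3025)
t + b = 3025 + 4661/5 = 19786/5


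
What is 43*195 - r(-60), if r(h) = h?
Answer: 8445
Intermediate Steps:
43*195 - r(-60) = 43*195 - 1*(-60) = 8385 + 60 = 8445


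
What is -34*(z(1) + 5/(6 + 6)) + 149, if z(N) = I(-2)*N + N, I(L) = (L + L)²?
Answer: -2659/6 ≈ -443.17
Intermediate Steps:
I(L) = 4*L² (I(L) = (2*L)² = 4*L²)
z(N) = 17*N (z(N) = (4*(-2)²)*N + N = (4*4)*N + N = 16*N + N = 17*N)
-34*(z(1) + 5/(6 + 6)) + 149 = -34*(17*1 + 5/(6 + 6)) + 149 = -34*(17 + 5/12) + 149 = -34*209/12 + 149 = -3553/6 + 149 = -2659/6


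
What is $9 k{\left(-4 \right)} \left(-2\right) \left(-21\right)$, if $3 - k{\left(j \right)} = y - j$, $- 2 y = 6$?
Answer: $756$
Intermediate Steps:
$y = -3$ ($y = \left(- \frac{1}{2}\right) 6 = -3$)
$k{\left(j \right)} = 6 + j$ ($k{\left(j \right)} = 3 - \left(-3 - j\right) = 3 + \left(3 + j\right) = 6 + j$)
$9 k{\left(-4 \right)} \left(-2\right) \left(-21\right) = 9 \left(6 - 4\right) \left(-2\right) \left(-21\right) = 9 \cdot 2 \left(-2\right) \left(-21\right) = 9 \left(-4\right) \left(-21\right) = \left(-36\right) \left(-21\right) = 756$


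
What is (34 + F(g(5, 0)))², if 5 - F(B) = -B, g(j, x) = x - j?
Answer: 1156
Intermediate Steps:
F(B) = 5 + B (F(B) = 5 - (-1)*B = 5 + B)
(34 + F(g(5, 0)))² = (34 + (5 + (0 - 1*5)))² = (34 + (5 + (0 - 5)))² = (34 + (5 - 5))² = (34 + 0)² = 34² = 1156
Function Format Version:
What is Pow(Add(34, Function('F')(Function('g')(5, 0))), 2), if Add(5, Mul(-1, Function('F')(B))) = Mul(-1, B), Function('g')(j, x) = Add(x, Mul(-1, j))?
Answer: 1156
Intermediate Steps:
Function('F')(B) = Add(5, B) (Function('F')(B) = Add(5, Mul(-1, Mul(-1, B))) = Add(5, B))
Pow(Add(34, Function('F')(Function('g')(5, 0))), 2) = Pow(Add(34, Add(5, Add(0, Mul(-1, 5)))), 2) = Pow(Add(34, Add(5, Add(0, -5))), 2) = Pow(Add(34, Add(5, -5)), 2) = Pow(Add(34, 0), 2) = Pow(34, 2) = 1156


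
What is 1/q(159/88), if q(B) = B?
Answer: 88/159 ≈ 0.55346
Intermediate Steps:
1/q(159/88) = 1/(159/88) = 88/159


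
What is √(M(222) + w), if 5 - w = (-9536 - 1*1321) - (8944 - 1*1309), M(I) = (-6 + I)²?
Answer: √65153 ≈ 255.25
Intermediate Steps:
w = 18497 (w = 5 - ((-9536 - 1*1321) - (8944 - 1*1309)) = 5 - ((-9536 - 1321) - (8944 - 1309)) = 5 - (-10857 - 1*7635) = 5 - (-10857 - 7635) = 5 - 1*(-18492) = 5 + 18492 = 18497)
√(M(222) + w) = √((-6 + 222)² + 18497) = √(216² + 18497) = √(46656 + 18497) = √65153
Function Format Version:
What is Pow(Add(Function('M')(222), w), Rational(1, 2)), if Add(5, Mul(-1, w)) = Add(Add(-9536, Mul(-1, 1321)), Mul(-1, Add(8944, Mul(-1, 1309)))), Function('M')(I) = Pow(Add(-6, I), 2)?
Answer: Pow(65153, Rational(1, 2)) ≈ 255.25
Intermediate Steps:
w = 18497 (w = Add(5, Mul(-1, Add(Add(-9536, Mul(-1, 1321)), Mul(-1, Add(8944, Mul(-1, 1309)))))) = Add(5, Mul(-1, Add(Add(-9536, -1321), Mul(-1, Add(8944, -1309))))) = Add(5, Mul(-1, Add(-10857, Mul(-1, 7635)))) = Add(5, Mul(-1, Add(-10857, -7635))) = Add(5, Mul(-1, -18492)) = Add(5, 18492) = 18497)
Pow(Add(Function('M')(222), w), Rational(1, 2)) = Pow(Add(Pow(Add(-6, 222), 2), 18497), Rational(1, 2)) = Pow(Add(Pow(216, 2), 18497), Rational(1, 2)) = Pow(Add(46656, 18497), Rational(1, 2)) = Pow(65153, Rational(1, 2))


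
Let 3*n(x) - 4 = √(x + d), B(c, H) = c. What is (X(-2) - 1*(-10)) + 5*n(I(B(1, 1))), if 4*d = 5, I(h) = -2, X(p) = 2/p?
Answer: 47/3 + 5*I*√3/6 ≈ 15.667 + 1.4434*I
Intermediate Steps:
d = 5/4 (d = (¼)*5 = 5/4 ≈ 1.2500)
n(x) = 4/3 + √(5/4 + x)/3 (n(x) = 4/3 + √(x + 5/4)/3 = 4/3 + √(5/4 + x)/3)
(X(-2) - 1*(-10)) + 5*n(I(B(1, 1))) = (2/(-2) - 1*(-10)) + 5*(4/3 + √(5 + 4*(-2))/6) = (2*(-½) + 10) + 5*(4/3 + √(5 - 8)/6) = (-1 + 10) + 5*(4/3 + √(-3)/6) = 9 + 5*(4/3 + (I*√3)/6) = 9 + 5*(4/3 + I*√3/6) = 9 + (20/3 + 5*I*√3/6) = 47/3 + 5*I*√3/6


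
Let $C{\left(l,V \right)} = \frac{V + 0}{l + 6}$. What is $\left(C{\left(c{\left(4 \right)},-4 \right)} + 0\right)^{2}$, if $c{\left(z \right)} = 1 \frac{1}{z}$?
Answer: $\frac{256}{625} \approx 0.4096$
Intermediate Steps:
$c{\left(z \right)} = \frac{1}{z}$
$C{\left(l,V \right)} = \frac{V}{6 + l}$
$\left(C{\left(c{\left(4 \right)},-4 \right)} + 0\right)^{2} = \left(- \frac{4}{6 + \frac{1}{4}} + 0\right)^{2} = \left(- \frac{4}{\frac{25}{4}} + 0\right)^{2} = \left(\left(-4\right) \frac{4}{25} + 0\right)^{2} = \left(- \frac{16}{25} + 0\right)^{2} = \left(- \frac{16}{25}\right)^{2} = \frac{256}{625}$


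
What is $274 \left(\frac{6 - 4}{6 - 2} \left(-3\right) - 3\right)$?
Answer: $-1233$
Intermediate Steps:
$274 \left(\frac{6 - 4}{6 - 2} \left(-3\right) - 3\right) = 274 \left(\frac{2}{4} \left(-3\right) - 3\right) = 274 \left(2 \cdot \frac{1}{4} \left(-3\right) - 3\right) = 274 \left(\frac{1}{2} \left(-3\right) - 3\right) = 274 \left(- \frac{3}{2} - 3\right) = 274 \left(- \frac{9}{2}\right) = -1233$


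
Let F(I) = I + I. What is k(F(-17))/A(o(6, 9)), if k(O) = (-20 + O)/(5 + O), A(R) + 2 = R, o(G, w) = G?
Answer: 27/58 ≈ 0.46552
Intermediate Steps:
A(R) = -2 + R
F(I) = 2*I
k(O) = (-20 + O)/(5 + O)
k(F(-17))/A(o(6, 9)) = ((-20 + 2*(-17))/(5 + 2*(-17)))/(-2 + 6) = ((-20 - 34)/(5 - 34))/4 = (-54/(-29))*(¼) = -1/29*(-54)*(¼) = (54/29)*(¼) = 27/58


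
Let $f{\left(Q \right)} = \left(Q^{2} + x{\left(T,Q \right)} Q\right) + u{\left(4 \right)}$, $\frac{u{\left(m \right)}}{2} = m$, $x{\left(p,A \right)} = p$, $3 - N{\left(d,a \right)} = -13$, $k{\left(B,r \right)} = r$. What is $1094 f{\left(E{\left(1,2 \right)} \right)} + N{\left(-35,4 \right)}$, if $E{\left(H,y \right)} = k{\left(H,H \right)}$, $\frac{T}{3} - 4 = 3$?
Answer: $32836$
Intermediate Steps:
$T = 21$ ($T = 12 + 3 \cdot 3 = 12 + 9 = 21$)
$N{\left(d,a \right)} = 16$ ($N{\left(d,a \right)} = 3 - -13 = 3 + 13 = 16$)
$E{\left(H,y \right)} = H$
$u{\left(m \right)} = 2 m$
$f{\left(Q \right)} = 8 + Q^{2} + 21 Q$ ($f{\left(Q \right)} = \left(Q^{2} + 21 Q\right) + 2 \cdot 4 = \left(Q^{2} + 21 Q\right) + 8 = 8 + Q^{2} + 21 Q$)
$1094 f{\left(E{\left(1,2 \right)} \right)} + N{\left(-35,4 \right)} = 1094 \left(8 + 1^{2} + 21 \cdot 1\right) + 16 = 1094 \left(8 + 1 + 21\right) + 16 = 1094 \cdot 30 + 16 = 32820 + 16 = 32836$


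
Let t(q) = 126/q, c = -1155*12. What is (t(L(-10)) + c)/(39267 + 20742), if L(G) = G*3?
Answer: -23107/100015 ≈ -0.23104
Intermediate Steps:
c = -13860
L(G) = 3*G
(t(L(-10)) + c)/(39267 + 20742) = (126/((3*(-10))) - 13860)/(39267 + 20742) = (126/(-30) - 13860)/60009 = (126*(-1/30) - 13860)*(1/60009) = (-21/5 - 13860)*(1/60009) = -69321/5*1/60009 = -23107/100015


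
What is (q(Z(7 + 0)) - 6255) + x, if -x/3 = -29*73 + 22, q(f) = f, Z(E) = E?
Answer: 37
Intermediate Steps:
x = 6285 (x = -3*(-29*73 + 22) = -3*(-2117 + 22) = -3*(-2095) = 6285)
(q(Z(7 + 0)) - 6255) + x = ((7 + 0) - 6255) + 6285 = (7 - 6255) + 6285 = -6248 + 6285 = 37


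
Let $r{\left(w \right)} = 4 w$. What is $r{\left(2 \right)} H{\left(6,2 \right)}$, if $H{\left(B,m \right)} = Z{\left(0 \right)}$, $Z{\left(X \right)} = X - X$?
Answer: $0$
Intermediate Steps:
$Z{\left(X \right)} = 0$
$H{\left(B,m \right)} = 0$
$r{\left(2 \right)} H{\left(6,2 \right)} = 4 \cdot 2 \cdot 0 = 8 \cdot 0 = 0$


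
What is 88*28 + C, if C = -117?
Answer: 2347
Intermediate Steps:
88*28 + C = 88*28 - 117 = 2464 - 117 = 2347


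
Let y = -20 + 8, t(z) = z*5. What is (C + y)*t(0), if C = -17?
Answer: 0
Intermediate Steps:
t(z) = 5*z
y = -12
(C + y)*t(0) = (-17 - 12)*(5*0) = -29*0 = 0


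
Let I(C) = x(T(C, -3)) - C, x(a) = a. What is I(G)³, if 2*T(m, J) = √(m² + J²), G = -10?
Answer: (20 + √109)³/8 ≈ 3525.8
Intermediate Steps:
T(m, J) = √(J² + m²)/2 (T(m, J) = √(m² + J²)/2 = √(J² + m²)/2)
I(C) = √(9 + C²)/2 - C (I(C) = √((-3)² + C²)/2 - C = √(9 + C²)/2 - C)
I(G)³ = (√(9 + (-10)²)/2 - 1*(-10))³ = (√(9 + 100)/2 + 10)³ = (√109/2 + 10)³ = (10 + √109/2)³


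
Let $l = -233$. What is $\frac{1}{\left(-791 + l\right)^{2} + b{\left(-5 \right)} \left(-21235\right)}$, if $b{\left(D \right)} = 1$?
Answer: $\frac{1}{1027341} \approx 9.7339 \cdot 10^{-7}$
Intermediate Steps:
$\frac{1}{\left(-791 + l\right)^{2} + b{\left(-5 \right)} \left(-21235\right)} = \frac{1}{\left(-791 - 233\right)^{2} + 1 \left(-21235\right)} = \frac{1}{\left(-1024\right)^{2} - 21235} = \frac{1}{1048576 - 21235} = \frac{1}{1027341}$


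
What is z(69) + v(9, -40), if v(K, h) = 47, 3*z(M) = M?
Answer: 70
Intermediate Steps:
z(M) = M/3
z(69) + v(9, -40) = (⅓)*69 + 47 = 23 + 47 = 70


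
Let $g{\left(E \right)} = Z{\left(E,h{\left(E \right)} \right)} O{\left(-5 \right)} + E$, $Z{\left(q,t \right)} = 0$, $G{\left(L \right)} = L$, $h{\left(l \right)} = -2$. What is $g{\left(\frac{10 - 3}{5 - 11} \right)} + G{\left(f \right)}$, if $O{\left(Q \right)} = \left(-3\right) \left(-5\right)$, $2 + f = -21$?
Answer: $- \frac{145}{6} \approx -24.167$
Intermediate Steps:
$f = -23$ ($f = -2 - 21 = -23$)
$O{\left(Q \right)} = 15$
$g{\left(E \right)} = E$ ($g{\left(E \right)} = 0 \cdot 15 + E = 0 + E = E$)
$g{\left(\frac{10 - 3}{5 - 11} \right)} + G{\left(f \right)} = \frac{10 - 3}{5 - 11} - 23 = \frac{7}{-6} - 23 = 7 \left(- \frac{1}{6}\right) - 23 = - \frac{7}{6} - 23 = - \frac{145}{6}$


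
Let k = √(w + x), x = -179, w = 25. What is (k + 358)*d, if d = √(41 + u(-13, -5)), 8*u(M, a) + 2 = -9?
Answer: √634*(358 + I*√154)/4 ≈ 2253.6 + 78.117*I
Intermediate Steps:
u(M, a) = -11/8 (u(M, a) = -¼ + (⅛)*(-9) = -¼ - 9/8 = -11/8)
d = √634/4 (d = √(41 - 11/8) = √(317/8) = √634/4 ≈ 6.2948)
k = I*√154 (k = √(25 - 179) = √(-154) = I*√154 ≈ 12.41*I)
(k + 358)*d = (I*√154 + 358)*(√634/4) = (358 + I*√154)*(√634/4) = √634*(358 + I*√154)/4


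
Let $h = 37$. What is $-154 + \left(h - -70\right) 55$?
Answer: $5731$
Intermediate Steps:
$-154 + \left(h - -70\right) 55 = -154 + \left(37 - -70\right) 55 = -154 + \left(37 + 70\right) 55 = -154 + 107 \cdot 55 = -154 + 5885 = 5731$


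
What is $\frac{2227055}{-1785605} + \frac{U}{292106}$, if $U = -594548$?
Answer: $- \frac{9011389523}{2745189127} \approx -3.2826$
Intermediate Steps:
$\frac{2227055}{-1785605} + \frac{U}{292106} = \frac{2227055}{-1785605} - \frac{594548}{292106} = 2227055 \left(- \frac{1}{1785605}\right) - \frac{15646}{7687} = - \frac{445411}{357121} - \frac{15646}{7687} = - \frac{9011389523}{2745189127}$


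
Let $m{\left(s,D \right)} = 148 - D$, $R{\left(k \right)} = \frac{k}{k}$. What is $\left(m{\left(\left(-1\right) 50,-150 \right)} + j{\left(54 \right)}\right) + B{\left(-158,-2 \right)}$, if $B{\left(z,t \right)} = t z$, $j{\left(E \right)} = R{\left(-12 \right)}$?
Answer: $615$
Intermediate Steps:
$R{\left(k \right)} = 1$
$j{\left(E \right)} = 1$
$\left(m{\left(\left(-1\right) 50,-150 \right)} + j{\left(54 \right)}\right) + B{\left(-158,-2 \right)} = \left(\left(148 - -150\right) + 1\right) - -316 = \left(\left(148 + 150\right) + 1\right) + 316 = \left(298 + 1\right) + 316 = 299 + 316 = 615$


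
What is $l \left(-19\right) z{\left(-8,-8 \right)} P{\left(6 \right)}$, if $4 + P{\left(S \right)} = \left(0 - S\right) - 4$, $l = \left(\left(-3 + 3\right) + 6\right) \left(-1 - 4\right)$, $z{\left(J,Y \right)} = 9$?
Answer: $-71820$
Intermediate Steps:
$l = -30$ ($l = \left(0 + 6\right) \left(-5\right) = 6 \left(-5\right) = -30$)
$P{\left(S \right)} = -8 - S$ ($P{\left(S \right)} = -4 + \left(\left(0 - S\right) - 4\right) = -4 - \left(4 + S\right) = -8 - S$)
$l \left(-19\right) z{\left(-8,-8 \right)} P{\left(6 \right)} = \left(-30\right) \left(-19\right) 9 \left(-8 - 6\right) = 570 \cdot 9 \left(-8 - 6\right) = 5130 \left(-14\right) = -71820$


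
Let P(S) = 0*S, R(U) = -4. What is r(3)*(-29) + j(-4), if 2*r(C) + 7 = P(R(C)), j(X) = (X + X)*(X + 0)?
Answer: 267/2 ≈ 133.50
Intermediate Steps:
j(X) = 2*X² (j(X) = (2*X)*X = 2*X²)
P(S) = 0
r(C) = -7/2 (r(C) = -7/2 + (½)*0 = -7/2 + 0 = -7/2)
r(3)*(-29) + j(-4) = -7/2*(-29) + 2*(-4)² = 203/2 + 2*16 = 203/2 + 32 = 267/2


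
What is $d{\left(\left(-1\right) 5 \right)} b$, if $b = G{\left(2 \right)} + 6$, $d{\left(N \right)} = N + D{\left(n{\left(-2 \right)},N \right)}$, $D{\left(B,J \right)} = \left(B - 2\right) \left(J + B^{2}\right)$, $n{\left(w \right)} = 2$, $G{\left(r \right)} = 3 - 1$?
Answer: $-40$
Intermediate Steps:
$G{\left(r \right)} = 2$ ($G{\left(r \right)} = 3 - 1 = 2$)
$D{\left(B,J \right)} = \left(-2 + B\right) \left(J + B^{2}\right)$
$d{\left(N \right)} = N$ ($d{\left(N \right)} = N + \left(2^{3} - 2 N - 2 \cdot 2^{2} + 2 N\right) = N + \left(8 - 2 N - 8 + 2 N\right) = N + 0 = N$)
$b = 8$ ($b = 2 + 6 = 8$)
$d{\left(\left(-1\right) 5 \right)} b = \left(-1\right) 5 \cdot 8 = \left(-5\right) 8 = -40$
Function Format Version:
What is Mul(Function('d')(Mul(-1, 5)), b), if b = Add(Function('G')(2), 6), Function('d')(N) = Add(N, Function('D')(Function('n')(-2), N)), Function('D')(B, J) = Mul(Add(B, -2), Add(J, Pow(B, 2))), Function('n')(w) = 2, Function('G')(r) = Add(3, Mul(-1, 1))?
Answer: -40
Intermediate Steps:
Function('G')(r) = 2 (Function('G')(r) = Add(3, -1) = 2)
Function('D')(B, J) = Mul(Add(-2, B), Add(J, Pow(B, 2)))
Function('d')(N) = N (Function('d')(N) = Add(N, Add(Pow(2, 3), Mul(-2, N), Mul(-2, Pow(2, 2)), Mul(2, N))) = Add(N, Add(8, Mul(-2, N), Mul(-2, 4), Mul(2, N))) = Add(N, Add(8, Mul(-2, N), -8, Mul(2, N))) = Add(N, 0) = N)
b = 8 (b = Add(2, 6) = 8)
Mul(Function('d')(Mul(-1, 5)), b) = Mul(Mul(-1, 5), 8) = Mul(-5, 8) = -40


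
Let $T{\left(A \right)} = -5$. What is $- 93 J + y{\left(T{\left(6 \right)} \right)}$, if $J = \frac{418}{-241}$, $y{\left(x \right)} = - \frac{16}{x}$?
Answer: $\frac{198226}{1205} \approx 164.5$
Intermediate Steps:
$J = - \frac{418}{241}$ ($J = 418 \left(- \frac{1}{241}\right) = - \frac{418}{241} \approx -1.7344$)
$- 93 J + y{\left(T{\left(6 \right)} \right)} = \left(-93\right) \left(- \frac{418}{241}\right) - \frac{16}{-5} = \frac{38874}{241} - - \frac{16}{5} = \frac{38874}{241} + \frac{16}{5} = \frac{198226}{1205}$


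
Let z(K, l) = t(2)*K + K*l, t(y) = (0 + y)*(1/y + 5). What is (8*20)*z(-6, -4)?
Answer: -6720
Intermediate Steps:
t(y) = y*(5 + 1/y)
z(K, l) = 11*K + K*l (z(K, l) = (1 + 5*2)*K + K*l = (1 + 10)*K + K*l = 11*K + K*l)
(8*20)*z(-6, -4) = (8*20)*(-6*(11 - 4)) = 160*(-6*7) = 160*(-42) = -6720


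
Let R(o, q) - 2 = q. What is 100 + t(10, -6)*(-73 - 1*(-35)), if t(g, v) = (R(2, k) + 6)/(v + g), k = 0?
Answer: 24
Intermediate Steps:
R(o, q) = 2 + q
t(g, v) = 8/(g + v) (t(g, v) = ((2 + 0) + 6)/(v + g) = (2 + 6)/(g + v) = 8/(g + v))
100 + t(10, -6)*(-73 - 1*(-35)) = 100 + (8/(10 - 6))*(-73 - 1*(-35)) = 100 + (8/4)*(-73 + 35) = 100 + (8*(¼))*(-38) = 100 + 2*(-38) = 100 - 76 = 24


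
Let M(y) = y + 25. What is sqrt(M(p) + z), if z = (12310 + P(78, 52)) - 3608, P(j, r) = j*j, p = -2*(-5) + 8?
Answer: sqrt(14829) ≈ 121.77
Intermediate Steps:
p = 18 (p = 10 + 8 = 18)
M(y) = 25 + y
P(j, r) = j**2
z = 14786 (z = (12310 + 78**2) - 3608 = (12310 + 6084) - 3608 = 18394 - 3608 = 14786)
sqrt(M(p) + z) = sqrt((25 + 18) + 14786) = sqrt(43 + 14786) = sqrt(14829)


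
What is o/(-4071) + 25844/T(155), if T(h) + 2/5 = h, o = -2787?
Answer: 176069657/1048961 ≈ 167.85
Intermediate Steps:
T(h) = -⅖ + h
o/(-4071) + 25844/T(155) = -2787/(-4071) + 25844/(-⅖ + 155) = -2787*(-1/4071) + 25844/(773/5) = 929/1357 + 25844*(5/773) = 929/1357 + 129220/773 = 176069657/1048961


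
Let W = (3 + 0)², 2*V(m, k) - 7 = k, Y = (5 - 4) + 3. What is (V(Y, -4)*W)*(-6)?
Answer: -81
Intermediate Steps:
Y = 4 (Y = 1 + 3 = 4)
V(m, k) = 7/2 + k/2
W = 9 (W = 3² = 9)
(V(Y, -4)*W)*(-6) = ((7/2 + (½)*(-4))*9)*(-6) = ((7/2 - 2)*9)*(-6) = ((3/2)*9)*(-6) = (27/2)*(-6) = -81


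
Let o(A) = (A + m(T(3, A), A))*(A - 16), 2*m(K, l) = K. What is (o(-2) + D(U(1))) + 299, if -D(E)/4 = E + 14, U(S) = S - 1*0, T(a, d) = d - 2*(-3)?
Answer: 239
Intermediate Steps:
T(a, d) = 6 + d (T(a, d) = d + 6 = 6 + d)
m(K, l) = K/2
U(S) = S (U(S) = S + 0 = S)
D(E) = -56 - 4*E (D(E) = -4*(E + 14) = -4*(14 + E) = -56 - 4*E)
o(A) = (-16 + A)*(3 + 3*A/2) (o(A) = (A + (6 + A)/2)*(A - 16) = (A + (3 + A/2))*(-16 + A) = (3 + 3*A/2)*(-16 + A) = (-16 + A)*(3 + 3*A/2))
(o(-2) + D(U(1))) + 299 = ((-48 - 21*(-2) + (3/2)*(-2)²) + (-56 - 4*1)) + 299 = ((-48 + 42 + (3/2)*4) + (-56 - 4)) + 299 = ((-48 + 42 + 6) - 60) + 299 = (0 - 60) + 299 = -60 + 299 = 239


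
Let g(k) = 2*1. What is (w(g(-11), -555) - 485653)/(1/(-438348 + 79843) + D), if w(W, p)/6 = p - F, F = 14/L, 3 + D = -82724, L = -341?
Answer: 59778241877095/10113392709376 ≈ 5.9108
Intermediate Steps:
D = -82727 (D = -3 - 82724 = -82727)
g(k) = 2
F = -14/341 (F = 14/(-341) = 14*(-1/341) = -14/341 ≈ -0.041056)
w(W, p) = 84/341 + 6*p (w(W, p) = 6*(p - 1*(-14/341)) = 6*(p + 14/341) = 6*(14/341 + p) = 84/341 + 6*p)
(w(g(-11), -555) - 485653)/(1/(-438348 + 79843) + D) = ((84/341 + 6*(-555)) - 485653)/(1/(-438348 + 79843) - 82727) = ((84/341 - 3330) - 485653)/(1/(-358505) - 82727) = (-1135446/341 - 485653)/(-1/358505 - 82727) = -166743119/(341*(-29658043136/358505)) = -166743119/341*(-358505/29658043136) = 59778241877095/10113392709376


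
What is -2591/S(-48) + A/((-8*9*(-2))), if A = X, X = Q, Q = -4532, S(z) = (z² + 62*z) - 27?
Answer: -232897/8388 ≈ -27.766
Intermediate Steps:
S(z) = -27 + z² + 62*z
X = -4532
A = -4532
-2591/S(-48) + A/((-8*9*(-2))) = -2591/(-27 + (-48)² + 62*(-48)) - 4532/(-8*9*(-2)) = -2591/(-27 + 2304 - 2976) - 4532/((-72*(-2))) = -2591/(-699) - 4532/144 = -2591*(-1/699) - 4532*1/144 = 2591/699 - 1133/36 = -232897/8388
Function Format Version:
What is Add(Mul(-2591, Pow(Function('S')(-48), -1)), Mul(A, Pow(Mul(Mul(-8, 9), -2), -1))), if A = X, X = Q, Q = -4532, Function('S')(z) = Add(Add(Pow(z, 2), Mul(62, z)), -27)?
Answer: Rational(-232897, 8388) ≈ -27.766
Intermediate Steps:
Function('S')(z) = Add(-27, Pow(z, 2), Mul(62, z))
X = -4532
A = -4532
Add(Mul(-2591, Pow(Function('S')(-48), -1)), Mul(A, Pow(Mul(Mul(-8, 9), -2), -1))) = Add(Mul(-2591, Pow(Add(-27, Pow(-48, 2), Mul(62, -48)), -1)), Mul(-4532, Pow(Mul(Mul(-8, 9), -2), -1))) = Add(Mul(-2591, Pow(Add(-27, 2304, -2976), -1)), Mul(-4532, Pow(Mul(-72, -2), -1))) = Add(Mul(-2591, Pow(-699, -1)), Mul(-4532, Pow(144, -1))) = Add(Mul(-2591, Rational(-1, 699)), Mul(-4532, Rational(1, 144))) = Add(Rational(2591, 699), Rational(-1133, 36)) = Rational(-232897, 8388)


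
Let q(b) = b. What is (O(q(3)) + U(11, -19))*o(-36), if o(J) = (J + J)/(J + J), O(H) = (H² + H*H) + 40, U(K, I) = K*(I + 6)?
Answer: -85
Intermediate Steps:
U(K, I) = K*(6 + I)
O(H) = 40 + 2*H² (O(H) = (H² + H²) + 40 = 2*H² + 40 = 40 + 2*H²)
o(J) = 1 (o(J) = (2*J)/((2*J)) = (2*J)*(1/(2*J)) = 1)
(O(q(3)) + U(11, -19))*o(-36) = ((40 + 2*3²) + 11*(6 - 19))*1 = ((40 + 2*9) + 11*(-13))*1 = ((40 + 18) - 143)*1 = (58 - 143)*1 = -85*1 = -85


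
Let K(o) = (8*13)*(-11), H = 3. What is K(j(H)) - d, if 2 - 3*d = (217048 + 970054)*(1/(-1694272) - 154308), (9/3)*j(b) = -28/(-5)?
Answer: -155177812396627151/2541408 ≈ -6.1060e+10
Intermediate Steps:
j(b) = 28/15 (j(b) = (-28/(-5))/3 = (-28*(-1/5))/3 = (1/3)*(28/5) = 28/15)
d = 155177809489256399/2541408 (d = 2/3 - (217048 + 970054)*(1/(-1694272) - 154308)/3 = 2/3 - 1187102*(-1/1694272 - 154308)/3 = 2/3 - 1187102*(-261439723777)/(3*1694272) = 2/3 - 1/3*(-155177809487562127/847136) = 2/3 + 155177809487562127/2541408 = 155177809489256399/2541408 ≈ 6.1060e+10)
K(o) = -1144 (K(o) = 104*(-11) = -1144)
K(j(H)) - d = -1144 - 1*155177809489256399/2541408 = -1144 - 155177809489256399/2541408 = -155177812396627151/2541408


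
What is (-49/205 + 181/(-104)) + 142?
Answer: 2985239/21320 ≈ 140.02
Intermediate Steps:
(-49/205 + 181/(-104)) + 142 = (-49*1/205 + 181*(-1/104)) + 142 = (-49/205 - 181/104) + 142 = -42201/21320 + 142 = 2985239/21320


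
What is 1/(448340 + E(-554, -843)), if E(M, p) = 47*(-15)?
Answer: 1/447635 ≈ 2.2340e-6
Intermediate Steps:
E(M, p) = -705
1/(448340 + E(-554, -843)) = 1/(448340 - 705) = 1/447635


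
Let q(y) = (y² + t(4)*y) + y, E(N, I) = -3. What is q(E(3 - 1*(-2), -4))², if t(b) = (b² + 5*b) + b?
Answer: 12996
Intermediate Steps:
t(b) = b² + 6*b
q(y) = y² + 41*y (q(y) = (y² + (4*(6 + 4))*y) + y = (y² + (4*10)*y) + y = (y² + 40*y) + y = y² + 41*y)
q(E(3 - 1*(-2), -4))² = (-3*(41 - 3))² = (-3*38)² = (-114)² = 12996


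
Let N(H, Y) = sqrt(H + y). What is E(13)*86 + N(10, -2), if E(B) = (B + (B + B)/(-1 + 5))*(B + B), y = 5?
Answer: 43602 + sqrt(15) ≈ 43606.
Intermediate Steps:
N(H, Y) = sqrt(5 + H) (N(H, Y) = sqrt(H + 5) = sqrt(5 + H))
E(B) = 3*B**2 (E(B) = (B + (2*B)/4)*(2*B) = (B + (2*B)*(1/4))*(2*B) = (B + B/2)*(2*B) = (3*B/2)*(2*B) = 3*B**2)
E(13)*86 + N(10, -2) = (3*13**2)*86 + sqrt(5 + 10) = (3*169)*86 + sqrt(15) = 507*86 + sqrt(15) = 43602 + sqrt(15)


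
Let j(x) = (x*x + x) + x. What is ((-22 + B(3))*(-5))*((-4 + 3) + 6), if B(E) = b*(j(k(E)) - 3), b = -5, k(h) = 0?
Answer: 175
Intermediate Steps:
j(x) = x² + 2*x (j(x) = (x² + x) + x = (x + x²) + x = x² + 2*x)
B(E) = 15 (B(E) = -5*(0*(2 + 0) - 3) = -5*(0*2 - 3) = -5*(0 - 3) = -5*(-3) = 15)
((-22 + B(3))*(-5))*((-4 + 3) + 6) = ((-22 + 15)*(-5))*((-4 + 3) + 6) = (-7*(-5))*(-1 + 6) = 35*5 = 175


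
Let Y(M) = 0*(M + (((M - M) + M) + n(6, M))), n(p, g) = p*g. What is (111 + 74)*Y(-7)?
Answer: 0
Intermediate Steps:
n(p, g) = g*p
Y(M) = 0 (Y(M) = 0*(M + (((M - M) + M) + M*6)) = 0*(M + ((0 + M) + 6*M)) = 0*(M + (M + 6*M)) = 0*(M + 7*M) = 0*(8*M) = 0)
(111 + 74)*Y(-7) = (111 + 74)*0 = 185*0 = 0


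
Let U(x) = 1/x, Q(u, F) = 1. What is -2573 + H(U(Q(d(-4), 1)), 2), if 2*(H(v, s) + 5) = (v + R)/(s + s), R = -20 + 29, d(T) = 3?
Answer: -10307/4 ≈ -2576.8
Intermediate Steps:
R = 9
H(v, s) = -5 + (9 + v)/(4*s) (H(v, s) = -5 + ((v + 9)/(s + s))/2 = -5 + ((9 + v)/((2*s)))/2 = -5 + ((9 + v)*(1/(2*s)))/2 = -5 + ((9 + v)/(2*s))/2 = -5 + (9 + v)/(4*s))
-2573 + H(U(Q(d(-4), 1)), 2) = -2573 + (¼)*(9 + 1/1 - 20*2)/2 = -2573 + (¼)*(½)*(9 + 1 - 40) = -2573 + (¼)*(½)*(-30) = -2573 - 15/4 = -10307/4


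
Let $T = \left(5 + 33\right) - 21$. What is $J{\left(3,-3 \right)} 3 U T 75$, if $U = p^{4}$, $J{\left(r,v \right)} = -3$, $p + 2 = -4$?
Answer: $-14871600$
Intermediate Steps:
$p = -6$ ($p = -2 - 4 = -6$)
$T = 17$ ($T = 38 - 21 = 17$)
$U = 1296$ ($U = \left(-6\right)^{4} = 1296$)
$J{\left(3,-3 \right)} 3 U T 75 = \left(-3\right) 3 \cdot 1296 \cdot 17 \cdot 75 = \left(-9\right) 1296 \cdot 17 \cdot 75 = \left(-11664\right) 17 \cdot 75 = \left(-198288\right) 75 = -14871600$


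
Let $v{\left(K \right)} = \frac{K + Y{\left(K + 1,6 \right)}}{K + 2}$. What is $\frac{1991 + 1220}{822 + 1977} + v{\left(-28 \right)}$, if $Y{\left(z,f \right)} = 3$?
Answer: $\frac{153461}{72774} \approx 2.1087$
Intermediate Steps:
$v{\left(K \right)} = \frac{3 + K}{2 + K}$ ($v{\left(K \right)} = \frac{K + 3}{K + 2} = \frac{3 + K}{2 + K}$)
$\frac{1991 + 1220}{822 + 1977} + v{\left(-28 \right)} = \frac{1991 + 1220}{822 + 1977} + \frac{3 - 28}{2 - 28} = \frac{3211}{2799} + \frac{1}{-26} \left(-25\right) = 3211 \cdot \frac{1}{2799} - - \frac{25}{26} = \frac{3211}{2799} + \frac{25}{26} = \frac{153461}{72774}$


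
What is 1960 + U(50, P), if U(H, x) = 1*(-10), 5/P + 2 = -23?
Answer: 1950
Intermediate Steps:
P = -1/5 (P = 5/(-2 - 23) = 5/(-25) = 5*(-1/25) = -1/5 ≈ -0.20000)
U(H, x) = -10
1960 + U(50, P) = 1960 - 10 = 1950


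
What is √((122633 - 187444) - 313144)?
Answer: 3*I*√41995 ≈ 614.78*I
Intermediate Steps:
√((122633 - 187444) - 313144) = √(-64811 - 313144) = √(-377955) = 3*I*√41995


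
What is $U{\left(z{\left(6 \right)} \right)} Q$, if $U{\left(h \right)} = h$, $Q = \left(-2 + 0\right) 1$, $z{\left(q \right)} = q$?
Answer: $-12$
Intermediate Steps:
$Q = -2$ ($Q = \left(-2\right) 1 = -2$)
$U{\left(z{\left(6 \right)} \right)} Q = 6 \left(-2\right) = -12$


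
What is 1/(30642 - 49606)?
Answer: -1/18964 ≈ -5.2731e-5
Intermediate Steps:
1/(30642 - 49606) = 1/(-18964) = -1/18964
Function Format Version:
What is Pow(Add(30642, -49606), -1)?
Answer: Rational(-1, 18964) ≈ -5.2731e-5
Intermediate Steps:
Pow(Add(30642, -49606), -1) = Pow(-18964, -1) = Rational(-1, 18964)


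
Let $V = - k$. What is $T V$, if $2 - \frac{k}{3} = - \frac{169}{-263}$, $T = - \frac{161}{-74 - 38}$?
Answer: $- \frac{24633}{4208} \approx -5.8539$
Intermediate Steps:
$T = \frac{23}{16}$ ($T = - \frac{161}{-74 - 38} = - \frac{161}{-112} = \left(-161\right) \left(- \frac{1}{112}\right) = \frac{23}{16} \approx 1.4375$)
$k = \frac{1071}{263}$ ($k = 6 - 3 \left(- \frac{169}{-263}\right) = 6 - 3 \left(\left(-169\right) \left(- \frac{1}{263}\right)\right) = 6 - \frac{507}{263} = \frac{1071}{263} \approx 4.0722$)
$V = - \frac{1071}{263}$ ($V = \left(-1\right) \frac{1071}{263} = - \frac{1071}{263} \approx -4.0722$)
$T V = \frac{23}{16} \left(- \frac{1071}{263}\right) = - \frac{24633}{4208}$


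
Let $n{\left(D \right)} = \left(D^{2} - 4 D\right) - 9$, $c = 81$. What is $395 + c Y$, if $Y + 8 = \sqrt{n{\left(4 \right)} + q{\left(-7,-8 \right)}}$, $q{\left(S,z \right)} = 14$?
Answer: $-253 + 81 \sqrt{5} \approx -71.879$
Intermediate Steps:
$n{\left(D \right)} = -9 + D^{2} - 4 D$
$Y = -8 + \sqrt{5}$ ($Y = -8 + \sqrt{\left(-9 + 4^{2} - 16\right) + 14} = -8 + \sqrt{\left(-9 + 16 - 16\right) + 14} = -8 + \sqrt{-9 + 14} = -8 + \sqrt{5} \approx -5.7639$)
$395 + c Y = 395 + 81 \left(-8 + \sqrt{5}\right) = 395 - \left(648 - 81 \sqrt{5}\right) = -253 + 81 \sqrt{5}$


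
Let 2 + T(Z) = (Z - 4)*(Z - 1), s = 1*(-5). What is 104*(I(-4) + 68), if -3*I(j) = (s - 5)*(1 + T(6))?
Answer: 10192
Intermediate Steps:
s = -5
T(Z) = -2 + (-1 + Z)*(-4 + Z) (T(Z) = -2 + (Z - 4)*(Z - 1) = -2 + (-4 + Z)*(-1 + Z) = -2 + (-1 + Z)*(-4 + Z))
I(j) = 30 (I(j) = -(-5 - 5)*(1 + (2 + 6² - 5*6))/3 = -(-10)*(1 + (2 + 36 - 30))/3 = -(-10)*(1 + 8)/3 = -(-10)*9/3 = -⅓*(-90) = 30)
104*(I(-4) + 68) = 104*(30 + 68) = 104*98 = 10192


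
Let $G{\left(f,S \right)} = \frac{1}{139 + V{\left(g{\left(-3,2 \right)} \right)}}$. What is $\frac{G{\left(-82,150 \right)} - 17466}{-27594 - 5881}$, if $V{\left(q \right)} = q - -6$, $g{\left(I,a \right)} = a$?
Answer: $\frac{2567501}{4920825} \approx 0.52176$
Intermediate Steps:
$V{\left(q \right)} = 6 + q$ ($V{\left(q \right)} = q + 6 = 6 + q$)
$G{\left(f,S \right)} = \frac{1}{147}$ ($G{\left(f,S \right)} = \frac{1}{139 + \left(6 + 2\right)} = \frac{1}{139 + 8} = \frac{1}{147}$)
$\frac{G{\left(-82,150 \right)} - 17466}{-27594 - 5881} = \frac{\frac{1}{147} - 17466}{-27594 - 5881} = - \frac{2567501}{147 \left(-33475\right)} = \left(- \frac{2567501}{147}\right) \left(- \frac{1}{33475}\right) = \frac{2567501}{4920825}$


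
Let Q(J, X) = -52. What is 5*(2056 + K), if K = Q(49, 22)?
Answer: 10020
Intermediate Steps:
K = -52
5*(2056 + K) = 5*(2056 - 52) = 5*2004 = 10020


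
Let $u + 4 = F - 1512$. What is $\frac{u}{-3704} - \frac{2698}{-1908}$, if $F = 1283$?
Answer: $\frac{2609489}{1766808} \approx 1.477$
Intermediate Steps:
$u = -233$ ($u = -4 + \left(1283 - 1512\right) = -4 - 229 = -233$)
$\frac{u}{-3704} - \frac{2698}{-1908} = - \frac{233}{-3704} - \frac{2698}{-1908} = \left(-233\right) \left(- \frac{1}{3704}\right) - - \frac{1349}{954} = \frac{233}{3704} + \frac{1349}{954} = \frac{2609489}{1766808}$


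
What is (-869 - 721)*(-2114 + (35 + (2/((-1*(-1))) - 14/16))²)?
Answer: 41161125/32 ≈ 1.2863e+6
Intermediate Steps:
(-869 - 721)*(-2114 + (35 + (2/((-1*(-1))) - 14/16))²) = -1590*(-2114 + (35 + (2/1 - 14*1/16))²) = -1590*(-2114 + (35 + (2*1 - 7/8))²) = -1590*(-2114 + (35 + (2 - 7/8))²) = -1590*(-2114 + (35 + 9/8)²) = -1590*(-2114 + (289/8)²) = -1590*(-2114 + 83521/64) = -1590*(-51775/64) = 41161125/32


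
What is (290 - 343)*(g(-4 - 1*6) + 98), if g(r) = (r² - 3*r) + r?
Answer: -11554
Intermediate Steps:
g(r) = r² - 2*r
(290 - 343)*(g(-4 - 1*6) + 98) = (290 - 343)*((-4 - 1*6)*(-2 + (-4 - 1*6)) + 98) = -53*((-4 - 6)*(-2 + (-4 - 6)) + 98) = -53*(-10*(-2 - 10) + 98) = -53*(-10*(-12) + 98) = -53*(120 + 98) = -53*218 = -11554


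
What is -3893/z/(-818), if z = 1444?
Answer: 3893/1181192 ≈ 0.0032958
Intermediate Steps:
-3893/z/(-818) = -3893/1444/(-818) = -3893*1/1444*(-1/818) = -3893/1444*(-1/818) = 3893/1181192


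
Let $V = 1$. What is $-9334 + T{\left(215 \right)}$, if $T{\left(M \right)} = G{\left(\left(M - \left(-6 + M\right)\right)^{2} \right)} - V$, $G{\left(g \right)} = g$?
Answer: $-9299$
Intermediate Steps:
$T{\left(M \right)} = 35$ ($T{\left(M \right)} = \left(M - \left(-6 + M\right)\right)^{2} - 1 = 6^{2} - 1 = 36 - 1 = 35$)
$-9334 + T{\left(215 \right)} = -9334 + 35 = -9299$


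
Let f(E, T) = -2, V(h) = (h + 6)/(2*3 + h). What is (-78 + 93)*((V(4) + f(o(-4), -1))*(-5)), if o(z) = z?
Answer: 75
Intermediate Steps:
V(h) = 1 (V(h) = (6 + h)/(6 + h) = 1)
(-78 + 93)*((V(4) + f(o(-4), -1))*(-5)) = (-78 + 93)*((1 - 2)*(-5)) = 15*(-1*(-5)) = 15*5 = 75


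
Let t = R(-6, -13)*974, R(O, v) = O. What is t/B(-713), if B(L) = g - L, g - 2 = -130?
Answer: -1948/195 ≈ -9.9897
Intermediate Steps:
g = -128 (g = 2 - 130 = -128)
B(L) = -128 - L
t = -5844 (t = -6*974 = -5844)
t/B(-713) = -5844/(-128 - 1*(-713)) = -5844/(-128 + 713) = -5844/585 = -5844*1/585 = -1948/195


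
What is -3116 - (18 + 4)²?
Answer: -3600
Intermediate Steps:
-3116 - (18 + 4)² = -3116 - 1*22² = -3116 - 1*484 = -3116 - 484 = -3600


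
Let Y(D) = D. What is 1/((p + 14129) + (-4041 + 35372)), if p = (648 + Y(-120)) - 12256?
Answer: 1/33732 ≈ 2.9645e-5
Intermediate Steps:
p = -11728 (p = (648 - 120) - 12256 = 528 - 12256 = -11728)
1/((p + 14129) + (-4041 + 35372)) = 1/((-11728 + 14129) + (-4041 + 35372)) = 1/(2401 + 31331) = 1/33732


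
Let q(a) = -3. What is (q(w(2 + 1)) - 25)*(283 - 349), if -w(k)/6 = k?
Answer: 1848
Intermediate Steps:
w(k) = -6*k
(q(w(2 + 1)) - 25)*(283 - 349) = (-3 - 25)*(283 - 349) = -28*(-66) = 1848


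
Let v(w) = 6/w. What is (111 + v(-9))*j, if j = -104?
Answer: -34424/3 ≈ -11475.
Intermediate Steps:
(111 + v(-9))*j = (111 + 6/(-9))*(-104) = (111 + 6*(-1/9))*(-104) = (111 - 2/3)*(-104) = (331/3)*(-104) = -34424/3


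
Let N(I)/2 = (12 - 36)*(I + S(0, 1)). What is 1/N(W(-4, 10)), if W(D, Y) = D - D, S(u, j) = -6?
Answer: 1/288 ≈ 0.0034722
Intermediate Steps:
W(D, Y) = 0
N(I) = 288 - 48*I (N(I) = 2*((12 - 36)*(I - 6)) = 2*(-24*(-6 + I)) = 2*(144 - 24*I) = 288 - 48*I)
1/N(W(-4, 10)) = 1/(288 - 48*0) = 1/(288 + 0) = 1/288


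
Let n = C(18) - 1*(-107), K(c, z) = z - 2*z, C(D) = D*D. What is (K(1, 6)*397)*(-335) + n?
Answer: 798401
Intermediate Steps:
C(D) = D**2
K(c, z) = -z
n = 431 (n = 18**2 - 1*(-107) = 324 + 107 = 431)
(K(1, 6)*397)*(-335) + n = (-1*6*397)*(-335) + 431 = -6*397*(-335) + 431 = -2382*(-335) + 431 = 797970 + 431 = 798401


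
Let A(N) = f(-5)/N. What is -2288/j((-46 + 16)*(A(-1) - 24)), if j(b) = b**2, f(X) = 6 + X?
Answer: -572/140625 ≈ -0.0040676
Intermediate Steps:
A(N) = 1/N (A(N) = (6 - 5)/N = 1/N)
-2288/j((-46 + 16)*(A(-1) - 24)) = -2288*1/((-46 + 16)**2*(1/(-1) - 24)**2) = -2288*1/(900*(-1 - 24)**2) = -2288/((-30*(-25))**2) = -2288/(750**2) = -2288/562500 = -2288*1/562500 = -572/140625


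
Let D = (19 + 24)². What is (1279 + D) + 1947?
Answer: 5075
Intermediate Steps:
D = 1849 (D = 43² = 1849)
(1279 + D) + 1947 = (1279 + 1849) + 1947 = 3128 + 1947 = 5075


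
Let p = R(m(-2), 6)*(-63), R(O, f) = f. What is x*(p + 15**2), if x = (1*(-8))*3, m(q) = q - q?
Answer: 3672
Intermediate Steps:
m(q) = 0
x = -24 (x = -8*3 = -24)
p = -378 (p = 6*(-63) = -378)
x*(p + 15**2) = -24*(-378 + 15**2) = -24*(-378 + 225) = -24*(-153) = 3672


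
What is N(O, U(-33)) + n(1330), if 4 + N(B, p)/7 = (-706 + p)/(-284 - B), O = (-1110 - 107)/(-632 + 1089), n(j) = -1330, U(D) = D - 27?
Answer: -172148984/128571 ≈ -1338.9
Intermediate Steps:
U(D) = -27 + D
O = -1217/457 ≈ -2.6630
N(B, p) = -28 + 7*(-706 + p)/(-284 - B) (N(B, p) = -28 + 7*((-706 + p)/(-284 - B)) = -28 + 7*(-706 + p)/(-284 - B))
N(O, U(-33)) + n(1330) = 7*(-430 - (-27 - 33) - 4*(-1217/457))/(284 - 1217/457) - 1330 = 7*(-430 - 1*(-60) + 4868/457)/(128571/457) - 1330 = 7*(457/128571)*(-430 + 60 + 4868/457) - 1330 = 7*(457/128571)*(-164222/457) - 1330 = -1149554/128571 - 1330 = -172148984/128571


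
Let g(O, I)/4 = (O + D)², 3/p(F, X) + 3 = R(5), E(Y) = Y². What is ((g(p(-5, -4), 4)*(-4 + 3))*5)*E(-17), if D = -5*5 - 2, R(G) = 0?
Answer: -4531520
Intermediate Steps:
p(F, X) = -1 (p(F, X) = 3/(-3 + 0) = 3/(-3) = 3*(-⅓) = -1)
D = -27 (D = -25 - 2 = -27)
g(O, I) = 4*(-27 + O)² (g(O, I) = 4*(O - 27)² = 4*(-27 + O)²)
((g(p(-5, -4), 4)*(-4 + 3))*5)*E(-17) = (((4*(-27 - 1)²)*(-4 + 3))*5)*(-17)² = (((4*(-28)²)*(-1))*5)*289 = (((4*784)*(-1))*5)*289 = ((3136*(-1))*5)*289 = -3136*5*289 = -15680*289 = -4531520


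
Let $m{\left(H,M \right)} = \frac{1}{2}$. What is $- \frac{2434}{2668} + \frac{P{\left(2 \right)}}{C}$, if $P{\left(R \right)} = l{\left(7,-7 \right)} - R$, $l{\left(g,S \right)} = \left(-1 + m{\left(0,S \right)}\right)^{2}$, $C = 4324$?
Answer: $- \frac{457795}{501584} \approx -0.9127$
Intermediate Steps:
$m{\left(H,M \right)} = \frac{1}{2}$
$l{\left(g,S \right)} = \frac{1}{4}$ ($l{\left(g,S \right)} = \left(-1 + \frac{1}{2}\right)^{2} = \left(- \frac{1}{2}\right)^{2} = \frac{1}{4}$)
$P{\left(R \right)} = \frac{1}{4} - R$
$- \frac{2434}{2668} + \frac{P{\left(2 \right)}}{C} = - \frac{2434}{2668} + \frac{\frac{1}{4} - 2}{4324} = \left(-2434\right) \frac{1}{2668} + \left(\frac{1}{4} - 2\right) \frac{1}{4324} = - \frac{1217}{1334} - \frac{7}{17296} = - \frac{457795}{501584}$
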